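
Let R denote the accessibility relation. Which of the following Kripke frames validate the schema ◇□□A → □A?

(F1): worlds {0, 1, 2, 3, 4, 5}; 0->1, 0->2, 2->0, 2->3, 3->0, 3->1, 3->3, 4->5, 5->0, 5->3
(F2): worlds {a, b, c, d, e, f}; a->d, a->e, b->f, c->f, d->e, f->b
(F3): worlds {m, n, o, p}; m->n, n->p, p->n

This is the axiom for a generalized confluence (Geach) condition; its first-order frame correspondent is ∀x ∀y ∀z ((xRy ∧ xRz) → ∃w (yR²w ∧ z = w)).
(F1): fails — 0R1, 0R1 but no w with 1R²w and 1=w.
(F2): fails — aRd, aRd but no w with dR²w and d=w.
(F3): satisfies the condition.
Valid on: (F3).

(F3)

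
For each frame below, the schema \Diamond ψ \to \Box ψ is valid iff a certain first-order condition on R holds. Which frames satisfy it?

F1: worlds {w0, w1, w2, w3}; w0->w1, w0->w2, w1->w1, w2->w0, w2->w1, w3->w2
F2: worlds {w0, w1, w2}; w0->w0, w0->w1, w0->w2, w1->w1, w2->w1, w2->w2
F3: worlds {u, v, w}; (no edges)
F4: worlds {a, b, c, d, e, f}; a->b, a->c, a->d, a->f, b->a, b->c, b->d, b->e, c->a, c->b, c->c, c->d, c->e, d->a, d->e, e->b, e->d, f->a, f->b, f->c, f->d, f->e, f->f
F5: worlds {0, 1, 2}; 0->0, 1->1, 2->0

This is the axiom for partial functionality; its first-order frame correspondent is \forall x \forall y \forall z (Rxy \wedge Rxz \to y = z).
F1: fails — w0 sees both w1 and w2.
F2: fails — w0 sees both w0 and w1.
F3: ✓.
F4: fails — a sees both b and c.
F5: ✓.
Valid on: F3, F5.

F3, F5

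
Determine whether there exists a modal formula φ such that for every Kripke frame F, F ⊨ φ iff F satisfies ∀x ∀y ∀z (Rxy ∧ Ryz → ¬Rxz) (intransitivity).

Modal frame validity is preserved under surjective bounded morphisms.
The 5-cycle (worlds 0,1,2,3,4 with 0→1→2→3→4→0) is intransitive. Mapping every world to a single reflexive point • is a surjective bounded morphism; the reflexive point is not intransitive (R••∧R•• but R••).
Hence intransitivity is not modally definable.

No — not modally definable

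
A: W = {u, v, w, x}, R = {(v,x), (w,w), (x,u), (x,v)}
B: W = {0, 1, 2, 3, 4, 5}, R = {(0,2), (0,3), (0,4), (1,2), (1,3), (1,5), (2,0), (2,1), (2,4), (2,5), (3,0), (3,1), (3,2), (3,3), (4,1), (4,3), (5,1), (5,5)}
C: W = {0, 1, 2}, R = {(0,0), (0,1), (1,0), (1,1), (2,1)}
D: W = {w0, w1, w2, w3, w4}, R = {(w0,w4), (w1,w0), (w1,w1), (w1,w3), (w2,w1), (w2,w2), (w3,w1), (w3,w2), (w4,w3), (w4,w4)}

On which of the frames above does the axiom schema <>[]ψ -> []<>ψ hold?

C

Frame correspondent (Sahlqvist): forall x forall y forall z (Rxy & Rxz -> exists w (Ryw & Rzw)) — i.e. convergence.
A: fails — Rxu and Rxu but u and u have no common successor.
B: fails — R25 and R20 but 5 and 0 have no common successor.
C: condition met.
D: fails — Rw1w1 and Rw1w0 but w1 and w0 have no common successor.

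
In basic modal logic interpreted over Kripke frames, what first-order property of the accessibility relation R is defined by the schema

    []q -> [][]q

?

transitivity: forall x forall y forall z (Rxy & Ryz -> Rxz)

Suppose □q→□□q is valid. Take Rxy, Ryz and set V(q)={w : Rxw}. Then □q at x, so □□q at x, so □q at y, so q at z, i.e. Rxz.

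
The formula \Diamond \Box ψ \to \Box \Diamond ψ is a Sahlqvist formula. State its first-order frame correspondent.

Convergence

Suppose ◇□ψ→□◇ψ is valid. Take Rxy, Rxz and set V(ψ)={w : Ryw}. Then □ψ at y so ◇□ψ at x, so □◇ψ at x, so ◇ψ at z, giving w with Rzw and Ryw.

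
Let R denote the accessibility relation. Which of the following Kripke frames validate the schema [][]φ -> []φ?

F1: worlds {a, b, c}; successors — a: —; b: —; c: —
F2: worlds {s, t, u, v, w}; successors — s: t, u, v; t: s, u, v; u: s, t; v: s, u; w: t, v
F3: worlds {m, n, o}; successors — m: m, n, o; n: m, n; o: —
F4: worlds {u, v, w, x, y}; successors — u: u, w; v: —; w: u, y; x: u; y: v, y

The schema corresponds to density: forall x forall y (Rxy -> exists z (Rxz & Rzy)).
F1: holds.
F2: fails — Rwt but no z with Rwz and Rzt.
F3: holds.
F4: holds.

F1, F3, F4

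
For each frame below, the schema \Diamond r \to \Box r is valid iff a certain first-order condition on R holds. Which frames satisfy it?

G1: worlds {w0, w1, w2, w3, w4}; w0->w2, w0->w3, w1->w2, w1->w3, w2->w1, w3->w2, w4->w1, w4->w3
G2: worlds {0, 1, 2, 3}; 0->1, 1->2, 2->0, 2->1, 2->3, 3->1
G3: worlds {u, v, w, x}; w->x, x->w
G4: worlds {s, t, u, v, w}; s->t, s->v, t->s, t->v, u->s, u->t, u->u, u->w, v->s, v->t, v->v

G3

The schema corresponds to partial functionality: \forall x \forall y \forall z (Rxy \wedge Rxz \to y = z).
G1: fails — w0 sees both w2 and w3.
G2: fails — 2 sees both 0 and 1.
G3: condition met.
G4: fails — s sees both t and v.
Valid on: G3.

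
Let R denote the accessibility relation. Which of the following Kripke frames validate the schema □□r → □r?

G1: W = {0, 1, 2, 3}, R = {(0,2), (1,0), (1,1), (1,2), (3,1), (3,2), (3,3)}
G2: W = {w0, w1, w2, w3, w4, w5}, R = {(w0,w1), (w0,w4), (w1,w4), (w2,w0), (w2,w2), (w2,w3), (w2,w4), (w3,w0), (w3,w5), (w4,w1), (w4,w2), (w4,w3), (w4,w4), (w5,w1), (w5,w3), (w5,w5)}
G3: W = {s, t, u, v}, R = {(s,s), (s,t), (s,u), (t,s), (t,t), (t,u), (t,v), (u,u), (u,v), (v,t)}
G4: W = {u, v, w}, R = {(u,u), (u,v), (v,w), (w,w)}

G3, G4

Frame correspondent (Sahlqvist): ∀x ∀y (Rxy → ∃z (Rxz ∧ Rzy)) — i.e. density.
G1: fails — R02 but no z with R0z and Rz2.
G2: fails — Rw3w0 but no z with Rw3z and Rzw0.
G3: ✓.
G4: ✓.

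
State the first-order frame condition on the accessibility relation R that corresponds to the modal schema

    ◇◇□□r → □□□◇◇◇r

∀x ∀y ∀z ((xR²y ∧ xR³z) → ∃w (yR²w ∧ zR³w))

This is a Sahlqvist (Geach-type) schema ◇^2□^2r → □^3◇^3r.
First-order correspondent: ∀x ∀y ∀z ((xR²y ∧ xR³z) → ∃w (yR²w ∧ zR³w)).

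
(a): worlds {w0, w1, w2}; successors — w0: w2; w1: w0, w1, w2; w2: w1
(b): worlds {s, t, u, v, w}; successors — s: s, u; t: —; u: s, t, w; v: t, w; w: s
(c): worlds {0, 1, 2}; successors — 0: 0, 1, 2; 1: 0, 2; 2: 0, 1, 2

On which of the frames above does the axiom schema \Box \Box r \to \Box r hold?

This is the axiom for density; its first-order frame correspondent is \forall x \forall y (Rxy \to \exists z (Rxz \wedge Rzy)).
(a): fails — Rw0w2 but no z with Rw0z and Rzw2.
(b): fails — Ruw but no z with Ruz and Rzw.
(c): satisfies the condition.
Valid on: (c).

(c)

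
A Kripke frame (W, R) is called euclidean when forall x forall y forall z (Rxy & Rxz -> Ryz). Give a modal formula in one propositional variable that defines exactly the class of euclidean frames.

◇r → □◇r

This is the Euclidean property; the standard corresponding axiom is 5: ◇r → □◇r.
Suppose ◇r→□◇r is valid. Take Rxy, Rxz and set V(r)={y}. Then ◇r at x, so □◇r at x, so ◇r at z, so some w with Rzw has r; w=y, i.e. Rzy. By symmetry of the argument, Ryz.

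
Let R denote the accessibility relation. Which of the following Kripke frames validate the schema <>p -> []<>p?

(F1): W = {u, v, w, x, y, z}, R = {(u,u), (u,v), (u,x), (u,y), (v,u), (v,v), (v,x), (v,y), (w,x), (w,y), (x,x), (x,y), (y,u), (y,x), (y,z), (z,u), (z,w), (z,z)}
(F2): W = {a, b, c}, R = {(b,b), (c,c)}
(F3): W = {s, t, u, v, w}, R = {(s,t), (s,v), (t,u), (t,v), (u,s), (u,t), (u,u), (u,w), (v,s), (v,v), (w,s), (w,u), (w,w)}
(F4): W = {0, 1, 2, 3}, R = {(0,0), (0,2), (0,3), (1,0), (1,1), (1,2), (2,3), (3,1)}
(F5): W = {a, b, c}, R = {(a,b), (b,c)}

Frame correspondent (Sahlqvist): forall x forall y forall z (Rxy & Rxz -> Ryz) — i.e. the Euclidean property.
(F1): fails — Rux and Ruv but not Rxv.
(F2): holds.
(F3): fails — Rsv and Rst but not Rvt.
(F4): fails — R02 and R00 but not R20.
(F5): fails — Rab and Rab but not Rbb.
Valid on: (F2).

(F2)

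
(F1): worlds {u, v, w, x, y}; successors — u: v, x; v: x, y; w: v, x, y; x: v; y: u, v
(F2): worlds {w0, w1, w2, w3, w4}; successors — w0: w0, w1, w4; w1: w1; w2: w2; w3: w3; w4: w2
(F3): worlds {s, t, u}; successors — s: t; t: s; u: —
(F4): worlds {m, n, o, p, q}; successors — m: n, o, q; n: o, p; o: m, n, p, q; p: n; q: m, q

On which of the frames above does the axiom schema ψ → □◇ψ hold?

Frame correspondent (Sahlqvist): ∀x ∀y (Rxy → Ryx) — i.e. symmetry.
(F1): fails — Ruv but not Rvu.
(F2): fails — Rw0w4 but not Rw4w0.
(F3): ✓.
(F4): fails — Rop but not Rpo.
Valid on: (F3).

(F3)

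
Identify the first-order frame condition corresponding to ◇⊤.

◇⊤ holds at w iff w has a successor, so frame-validity of ◇⊤ is exactly seriality. Equivalently via □ψ → ◇ψ:
Suppose □ψ→◇ψ is valid. At any x set V(ψ)=W. Then □ψ at x, so ◇ψ at x, so x has a successor.
Conversely, any frame satisfying ∀x ∃y Rxy validates the schema.
Frame condition: ∀x ∃y Rxy.

seriality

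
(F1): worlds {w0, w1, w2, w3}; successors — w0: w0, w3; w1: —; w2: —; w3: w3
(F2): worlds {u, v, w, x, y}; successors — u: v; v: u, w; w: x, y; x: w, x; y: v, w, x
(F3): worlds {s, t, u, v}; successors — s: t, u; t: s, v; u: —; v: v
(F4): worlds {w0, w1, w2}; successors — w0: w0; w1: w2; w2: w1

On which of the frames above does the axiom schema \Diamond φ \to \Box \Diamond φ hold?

none

The schema corresponds to the Euclidean property: \forall x \forall y \forall z (Rxy \wedge Rxz \to Ryz).
(F1): fails — Rw0w3 and Rw0w0 but not Rw3w0.
(F2): fails — Ruv and Ruv but not Rvv.
(F3): fails — Rsu and Rsu but not Ruu.
(F4): fails — Rw1w2 and Rw1w2 but not Rw2w2.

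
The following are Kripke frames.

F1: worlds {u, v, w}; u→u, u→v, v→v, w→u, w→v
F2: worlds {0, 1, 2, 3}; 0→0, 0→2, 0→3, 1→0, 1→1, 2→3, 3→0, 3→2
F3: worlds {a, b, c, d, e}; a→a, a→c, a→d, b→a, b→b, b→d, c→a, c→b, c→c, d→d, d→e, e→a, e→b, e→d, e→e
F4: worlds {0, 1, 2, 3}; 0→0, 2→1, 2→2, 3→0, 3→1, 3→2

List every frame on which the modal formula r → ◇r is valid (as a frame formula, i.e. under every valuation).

Frame correspondent (Sahlqvist): ∀x Rxx — i.e. reflexivity.
F1: fails — world w does not see itself.
F2: fails — world 2 does not see itself.
F3: condition met.
F4: fails — world 1 does not see itself.
Valid on: F3.

F3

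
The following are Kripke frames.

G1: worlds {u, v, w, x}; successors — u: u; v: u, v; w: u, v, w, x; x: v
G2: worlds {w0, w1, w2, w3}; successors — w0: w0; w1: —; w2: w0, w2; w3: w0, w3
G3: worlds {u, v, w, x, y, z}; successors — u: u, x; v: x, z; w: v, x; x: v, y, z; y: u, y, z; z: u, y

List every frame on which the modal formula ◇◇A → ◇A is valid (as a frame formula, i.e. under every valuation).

This is the axiom for transitivity; its first-order frame correspondent is ∀x ∀y ∀z (Rxy ∧ Ryz → Rxz).
G1: fails — Rxv and Rvu but not Rxu.
G2: holds.
G3: fails — Rvz and Rzy but not Rvy.

G2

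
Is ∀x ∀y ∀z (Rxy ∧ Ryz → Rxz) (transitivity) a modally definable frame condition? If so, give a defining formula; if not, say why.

Yes: it is transitivity, defined by the 4 schema □q → □□q.
Suppose □q→□□q is valid. Take Rxy, Ryz and set V(q)={w : Rxw}. Then □q at x, so □□q at x, so □q at y, so q at z, i.e. Rxz.

Yes — defined by □q → □□q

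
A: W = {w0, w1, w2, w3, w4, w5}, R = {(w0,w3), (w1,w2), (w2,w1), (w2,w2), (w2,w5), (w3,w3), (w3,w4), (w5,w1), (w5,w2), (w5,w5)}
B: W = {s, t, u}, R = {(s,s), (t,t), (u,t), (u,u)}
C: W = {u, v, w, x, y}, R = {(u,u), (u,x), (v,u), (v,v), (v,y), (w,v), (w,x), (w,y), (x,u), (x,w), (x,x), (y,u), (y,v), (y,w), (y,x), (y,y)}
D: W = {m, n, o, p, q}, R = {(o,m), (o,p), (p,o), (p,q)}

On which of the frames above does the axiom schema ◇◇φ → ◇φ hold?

Frame correspondent (Sahlqvist): ∀x ∀y ∀z (Rxy ∧ Ryz → Rxz) — i.e. transitivity.
A: fails — Rw1w2 and Rw2w5 but not Rw1w5.
B: satisfies the condition.
C: fails — Rxw and Rwy but not Rxy.
D: fails — Rop and Rpo but not Roo.
Valid on: B.

B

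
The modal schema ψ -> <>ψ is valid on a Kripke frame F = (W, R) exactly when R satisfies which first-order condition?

This is frame-equivalent to □ψ → ψ (substitute ¬ψ for ψ and contrapose).
Suppose □ψ→ψ is valid. At any x set V(ψ)={w : Rxw}. Then □ψ holds at x, so ψ holds at x, i.e. Rxx.

reflexivity: forall x Rxx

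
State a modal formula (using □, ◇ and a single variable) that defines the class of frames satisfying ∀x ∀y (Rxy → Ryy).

□(□p → p)

The condition is shift-reflexivity. The T□ schema □(□p → p) defines it.
Suppose □(□p→p) is valid. Take Rxy and set V(p)={w : Ryw}. Then at y, □p holds; since □(□p→p) at x, □p→p at y, so p at y, i.e. Ryy.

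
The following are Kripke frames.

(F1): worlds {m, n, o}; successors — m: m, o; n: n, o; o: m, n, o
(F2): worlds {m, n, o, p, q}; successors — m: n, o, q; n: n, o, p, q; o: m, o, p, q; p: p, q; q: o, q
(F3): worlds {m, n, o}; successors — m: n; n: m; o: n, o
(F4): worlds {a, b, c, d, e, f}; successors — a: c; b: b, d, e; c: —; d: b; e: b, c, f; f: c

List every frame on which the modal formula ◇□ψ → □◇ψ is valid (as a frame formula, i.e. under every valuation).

(F1), (F2)

The schema corresponds to convergence: ∀x ∀y ∀z (Rxy ∧ Rxz → ∃w (Ryw ∧ Rzw)).
(F1): holds.
(F2): holds.
(F3): fails — Roo and Ron but o and n have no common successor.
(F4): fails — Rac and Rac but c and c have no common successor.
Valid on: (F1), (F2).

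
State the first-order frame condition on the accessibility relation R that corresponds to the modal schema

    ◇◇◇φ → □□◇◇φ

∀x ∀y ∀z ((xR³y ∧ xR²z) → ∃w (y = w ∧ zR²w))

This is a Sahlqvist (Geach-type) schema ◇^3□^0φ → □^2◇^2φ.
Minimal-valuation argument: fix x; take any y with xR^3y and any z with xR^2z. Set V(φ) to the set of worlds R-reachable from y in exactly 0 steps. Then □^0φ holds at y, so the antecedent holds at x; validity forces ◇^2φ at z, giving a w with zR^2w and yR^0w.
First-order correspondent: ∀x ∀y ∀z ((xR³y ∧ xR²z) → ∃w (y = w ∧ zR²w)).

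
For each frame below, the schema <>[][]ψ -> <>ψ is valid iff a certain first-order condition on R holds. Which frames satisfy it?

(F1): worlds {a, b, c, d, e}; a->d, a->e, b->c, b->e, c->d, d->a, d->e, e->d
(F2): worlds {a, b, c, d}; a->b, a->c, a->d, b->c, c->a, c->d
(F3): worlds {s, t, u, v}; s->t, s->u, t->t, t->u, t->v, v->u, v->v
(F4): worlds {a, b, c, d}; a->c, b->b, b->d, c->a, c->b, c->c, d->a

(F1)

This is the axiom for a generalized confluence (Geach) condition; its first-order frame correspondent is forall x forall y (xRy -> exists w (y R^2 w & xRw)).
(F1): condition met.
(F2): fails — aRd but no w with dR²w and aRw.
(F3): fails — sRu but no w with uR²w and sRw.
(F4): fails — bRd but no w with dR²w and bRw.
Valid on: (F1).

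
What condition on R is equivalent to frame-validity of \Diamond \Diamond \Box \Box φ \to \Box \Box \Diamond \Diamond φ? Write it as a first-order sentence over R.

This is a Sahlqvist (Geach-type) schema ◇^2□^2φ → □^2◇^2φ.
Minimal-valuation argument: fix x; take any y with xR^2y and any z with xR^2z. Set V(φ) to the set of worlds R-reachable from y in exactly 2 steps. Then □^2φ holds at y, so the antecedent holds at x; validity forces ◇^2φ at z, giving a w with zR^2w and yR^2w.
First-order correspondent: \forall x \forall y \forall z ((x R^2 y \wedge x R^2 z) \to \exists w (y R^2 w \wedge z R^2 w)).

\forall x \forall y \forall z ((x R^2 y \wedge x R^2 z) \to \exists w (y R^2 w \wedge z R^2 w))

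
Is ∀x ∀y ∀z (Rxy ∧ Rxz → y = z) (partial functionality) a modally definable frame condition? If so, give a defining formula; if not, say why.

Yes — defined by ◇r → □r

This is a Sahlqvist condition; the CD axiom ◇r → □r defines it.
Suppose ◇r→□r is valid. Take Rxy, Rxz and set V(r)={y}. Then ◇r at x, so □r at x, so r at z, i.e. z=y.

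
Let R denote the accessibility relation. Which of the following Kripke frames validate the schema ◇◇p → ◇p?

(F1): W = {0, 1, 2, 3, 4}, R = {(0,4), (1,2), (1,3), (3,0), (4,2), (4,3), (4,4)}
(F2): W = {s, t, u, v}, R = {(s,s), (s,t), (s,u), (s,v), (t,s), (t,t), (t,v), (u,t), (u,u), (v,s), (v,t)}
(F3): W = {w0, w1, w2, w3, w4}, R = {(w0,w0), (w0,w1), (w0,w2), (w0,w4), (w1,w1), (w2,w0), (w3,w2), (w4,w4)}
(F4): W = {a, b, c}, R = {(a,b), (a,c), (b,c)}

Frame correspondent (Sahlqvist): ∀x ∀y ∀z (Rxy ∧ Ryz → Rxz) — i.e. transitivity.
(F1): fails — R43 and R30 but not R40.
(F2): fails — Rut and Rtv but not Ruv.
(F3): fails — Rw3w2 and Rw2w0 but not Rw3w0.
(F4): holds.

(F4)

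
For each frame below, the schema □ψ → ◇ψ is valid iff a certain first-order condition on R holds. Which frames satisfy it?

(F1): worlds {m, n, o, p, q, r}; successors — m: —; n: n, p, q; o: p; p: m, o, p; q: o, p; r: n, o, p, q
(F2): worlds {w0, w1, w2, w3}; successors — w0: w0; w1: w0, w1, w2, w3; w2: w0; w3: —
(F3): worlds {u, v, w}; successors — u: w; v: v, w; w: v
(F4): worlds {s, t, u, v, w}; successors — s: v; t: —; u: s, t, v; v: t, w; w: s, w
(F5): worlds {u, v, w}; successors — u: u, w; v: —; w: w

The schema corresponds to seriality: ∀x ∃y Rxy.
(F1): fails — world m has no successor.
(F2): fails — world w3 has no successor.
(F3): satisfies the condition.
(F4): fails — world t has no successor.
(F5): fails — world v has no successor.
Valid on: (F3).

(F3)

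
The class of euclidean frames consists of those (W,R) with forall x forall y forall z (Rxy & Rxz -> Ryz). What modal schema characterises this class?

A defining formula is ◇s → □◇s (the 5 axiom).
Suppose ◇s→□◇s is valid. Take Rxy, Rxz and set V(s)={y}. Then ◇s at x, so □◇s at x, so ◇s at z, so some w with Rzw has s; w=y, i.e. Rzy. By symmetry of the argument, Ryz.

◇s → □◇s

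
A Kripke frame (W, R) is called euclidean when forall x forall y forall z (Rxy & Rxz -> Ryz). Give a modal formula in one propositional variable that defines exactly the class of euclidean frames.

The condition is the Euclidean property. The 5 schema ◇r → □◇r defines it.

◇r → □◇r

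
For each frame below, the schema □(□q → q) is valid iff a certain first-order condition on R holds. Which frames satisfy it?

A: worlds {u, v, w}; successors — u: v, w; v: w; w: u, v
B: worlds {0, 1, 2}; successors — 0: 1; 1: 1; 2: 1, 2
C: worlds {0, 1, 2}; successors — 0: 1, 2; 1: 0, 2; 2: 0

B

Frame correspondent (Sahlqvist): ∀x ∀y (Rxy → Ryy) — i.e. shift-reflexivity.
A: fails — Ruv but not Rvv.
B: ✓.
C: fails — R10 but not R00.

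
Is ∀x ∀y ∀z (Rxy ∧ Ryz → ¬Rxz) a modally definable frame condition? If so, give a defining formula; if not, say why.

No

If a class were modally definable it would be closed under surjective bounded morphisms (Goldblatt–Thomason).
The 5-cycle (worlds a,b,c,d,e with a→b→c→d→e→a) is intransitive. Mapping every world to a single reflexive point • is a surjective bounded morphism; the reflexive point is not intransitive (R••∧R•• but R••).
So the class is not modally definable.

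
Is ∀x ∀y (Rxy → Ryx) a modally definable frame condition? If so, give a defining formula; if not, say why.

Yes, by r → □◇r

This is a Sahlqvist condition; the B axiom r → □◇r defines it.
Suppose r→□◇r is valid. Take Rxy and set V(r)={x}. Then r at x, so □◇r at x, so ◇r at y, so some z with Ryz has r; z=x, i.e. Ryx.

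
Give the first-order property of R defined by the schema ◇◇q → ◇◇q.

This is a Sahlqvist (Geach-type) schema ◇^2□^0q → □^0◇^2q.
First-order correspondent: ∀x ∀y (xR²y → ∃w (y = w ∧ xR²w)).

∀x ∀y (xR²y → ∃w (y = w ∧ xR²w))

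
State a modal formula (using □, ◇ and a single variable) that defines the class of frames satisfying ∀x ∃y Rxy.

□ψ → ◇ψ

This is seriality; the standard corresponding axiom is D: □ψ → ◇ψ.
Suppose □ψ→◇ψ is valid. At any x set V(ψ)=W. Then □ψ at x, so ◇ψ at x, so x has a successor.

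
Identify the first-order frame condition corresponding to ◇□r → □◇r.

Suppose ◇□r→□◇r is valid. Take Rxy, Rxz and set V(r)={w : Ryw}. Then □r at y so ◇□r at x, so □◇r at x, so ◇r at z, giving w with Rzw and Ryw.

convergence: ∀x ∀y ∀z (Rxy ∧ Rxz → ∃w (Ryw ∧ Rzw))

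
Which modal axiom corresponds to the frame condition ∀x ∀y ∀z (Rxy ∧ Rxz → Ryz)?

A defining formula is ◇q → □◇q (the 5 axiom).
Suppose ◇q→□◇q is valid. Take Rxy, Rxz and set V(q)={y}. Then ◇q at x, so □◇q at x, so ◇q at z, so some w with Rzw has q; w=y, i.e. Rzy. By symmetry of the argument, Ryz.

◇q → □◇q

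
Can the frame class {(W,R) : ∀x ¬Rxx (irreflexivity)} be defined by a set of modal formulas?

No — not modally definable

Modal frame validity is preserved under surjective bounded morphisms.
The 4-cycle (worlds 0,1,2,3 with 0→1→2→3→0) is irreflexive, and the map sending every world to a single reflexive point • is a surjective bounded morphism (forth: every edge maps to (•,•); back: every world has a successor). So any modal formula valid on the 4-cycle is also valid on the reflexive point, which is not irreflexive.
Hence irreflexivity is not modally definable.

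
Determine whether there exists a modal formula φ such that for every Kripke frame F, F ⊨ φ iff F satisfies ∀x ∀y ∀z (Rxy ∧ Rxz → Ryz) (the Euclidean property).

Yes, by ◇r → □◇r

This is a Sahlqvist condition; the 5 axiom ◇r → □◇r defines it.
Suppose ◇r→□◇r is valid. Take Rxy, Rxz and set V(r)={y}. Then ◇r at x, so □◇r at x, so ◇r at z, so some w with Rzw has r; w=y, i.e. Rzy. By symmetry of the argument, Ryz.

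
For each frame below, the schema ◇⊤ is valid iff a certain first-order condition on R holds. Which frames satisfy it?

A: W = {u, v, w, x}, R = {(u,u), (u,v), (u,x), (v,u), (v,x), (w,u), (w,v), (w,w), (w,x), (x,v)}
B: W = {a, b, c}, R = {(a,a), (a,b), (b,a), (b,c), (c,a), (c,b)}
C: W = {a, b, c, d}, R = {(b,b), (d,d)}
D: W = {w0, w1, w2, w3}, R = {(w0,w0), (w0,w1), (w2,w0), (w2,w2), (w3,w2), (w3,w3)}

A, B

Frame correspondent (Sahlqvist): ∀x ∃y Rxy — i.e. seriality.
A: condition met.
B: condition met.
C: fails — world a has no successor.
D: fails — world w1 has no successor.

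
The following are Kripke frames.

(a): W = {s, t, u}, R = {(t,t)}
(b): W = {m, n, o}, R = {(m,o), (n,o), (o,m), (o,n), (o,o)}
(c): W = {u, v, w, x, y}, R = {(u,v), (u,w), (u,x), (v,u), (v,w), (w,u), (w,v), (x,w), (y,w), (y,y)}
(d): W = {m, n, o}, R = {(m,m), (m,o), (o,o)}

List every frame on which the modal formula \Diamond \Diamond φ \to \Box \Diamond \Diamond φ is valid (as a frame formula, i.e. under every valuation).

(a), (b)

The schema corresponds to a generalized confluence (Geach) condition: \forall x \forall y \forall z ((x R^2 y \wedge xRz) \to \exists w (y = w \wedge z R^2 w)).
(a): satisfies the condition.
(b): satisfies the condition.
(c): fails — uR²w, uRx but no t with w=t and xR²t.
(d): fails — mR²m, mRo but no w with m=w and oR²w.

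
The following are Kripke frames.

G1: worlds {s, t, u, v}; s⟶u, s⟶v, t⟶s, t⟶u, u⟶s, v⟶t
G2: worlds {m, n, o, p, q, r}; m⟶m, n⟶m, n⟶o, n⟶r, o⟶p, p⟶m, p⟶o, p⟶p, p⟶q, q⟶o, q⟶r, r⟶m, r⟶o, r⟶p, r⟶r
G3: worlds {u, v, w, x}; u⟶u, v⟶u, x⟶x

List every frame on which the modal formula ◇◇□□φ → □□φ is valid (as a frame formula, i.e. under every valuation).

The schema corresponds to a generalized confluence (Geach) condition: ∀x ∀y ∀z ((xR²y ∧ xR²z) → ∃w (yR²w ∧ z = w)).
G1: fails — sR²t, sR²t but no w with tR²w and t=w.
G2: fails — nR²m, nR²o but no w with mR²w and o=w.
G3: holds.
Valid on: G3.

G3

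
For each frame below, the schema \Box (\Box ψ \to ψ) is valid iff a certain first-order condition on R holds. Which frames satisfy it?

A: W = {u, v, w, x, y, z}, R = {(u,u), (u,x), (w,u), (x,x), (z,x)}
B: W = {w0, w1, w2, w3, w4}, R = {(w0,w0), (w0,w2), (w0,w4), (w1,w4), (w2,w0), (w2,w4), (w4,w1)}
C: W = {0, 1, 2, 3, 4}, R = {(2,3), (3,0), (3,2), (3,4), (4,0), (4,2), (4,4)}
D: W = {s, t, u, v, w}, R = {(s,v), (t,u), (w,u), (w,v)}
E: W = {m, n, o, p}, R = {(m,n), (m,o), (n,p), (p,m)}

Frame correspondent (Sahlqvist): \forall x \forall y (Rxy \to Ryy) — i.e. shift-reflexivity.
A: satisfies the condition.
B: fails — Rw0w4 but not Rw4w4.
C: fails — R32 but not R22.
D: fails — Rtu but not Ruu.
E: fails — Rnp but not Rpp.

A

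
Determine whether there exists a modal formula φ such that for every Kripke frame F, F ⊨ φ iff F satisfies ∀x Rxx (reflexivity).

Yes: it is reflexivity, defined by the T schema □q → q.
Suppose □q→q is valid. At any x set V(q)={w : Rxw}. Then □q holds at x, so q holds at x, i.e. Rxx.

Yes, by □q → q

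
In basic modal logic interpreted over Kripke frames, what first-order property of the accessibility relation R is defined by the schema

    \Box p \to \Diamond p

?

This is the D axiom.
It corresponds to seriality: \forall x \exists y Rxy.

Seriality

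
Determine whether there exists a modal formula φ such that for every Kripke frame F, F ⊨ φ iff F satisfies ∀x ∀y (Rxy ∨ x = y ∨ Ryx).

Any modally definable frame class is closed under disjoint unions.
Take 3 disjoint single-world reflexive frames: each is trivially connected, but their disjoint union has 3 worlds with no edge between distinct components, so it is not connected.
So the class is not modally definable.

Not modally definable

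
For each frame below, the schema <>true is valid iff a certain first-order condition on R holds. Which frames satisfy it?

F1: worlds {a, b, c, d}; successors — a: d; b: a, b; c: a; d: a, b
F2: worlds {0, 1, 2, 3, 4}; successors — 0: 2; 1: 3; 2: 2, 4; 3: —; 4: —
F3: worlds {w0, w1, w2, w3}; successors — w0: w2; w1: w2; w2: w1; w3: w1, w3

F1, F3

The schema corresponds to seriality: forall x exists y Rxy.
F1: satisfies the condition.
F2: fails — world 3 has no successor.
F3: satisfies the condition.
Valid on: F1, F3.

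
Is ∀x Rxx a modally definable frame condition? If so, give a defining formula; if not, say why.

Yes: it is reflexivity, defined by the T schema □r → r.
Suppose □r→r is valid. At any x set V(r)={w : Rxw}. Then □r holds at x, so r holds at x, i.e. Rxx.

Yes, by □r → r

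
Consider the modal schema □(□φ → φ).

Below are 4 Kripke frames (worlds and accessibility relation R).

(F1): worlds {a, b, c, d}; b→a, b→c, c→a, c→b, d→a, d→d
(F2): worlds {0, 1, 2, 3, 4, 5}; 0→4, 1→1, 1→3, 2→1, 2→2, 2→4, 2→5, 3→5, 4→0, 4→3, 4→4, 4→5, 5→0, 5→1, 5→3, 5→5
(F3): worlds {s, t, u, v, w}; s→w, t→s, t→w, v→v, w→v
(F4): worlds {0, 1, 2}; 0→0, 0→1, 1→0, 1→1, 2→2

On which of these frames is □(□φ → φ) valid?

The schema corresponds to shift-reflexivity: ∀x ∀y (Rxy → Ryy).
(F1): fails — Rbc but not Rcc.
(F2): fails — R43 but not R33.
(F3): fails — Rts but not Rss.
(F4): ✓.
Valid on: (F4).

(F4)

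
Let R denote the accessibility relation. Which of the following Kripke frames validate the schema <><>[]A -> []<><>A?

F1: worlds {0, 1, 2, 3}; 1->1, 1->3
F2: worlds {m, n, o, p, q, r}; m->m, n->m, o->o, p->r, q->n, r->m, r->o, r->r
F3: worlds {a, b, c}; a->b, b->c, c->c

The schema corresponds to a generalized confluence (Geach) condition: forall x forall y forall z ((x R^2 y & xRz) -> exists w (yRw & z R^2 w)).
F1: fails — 1R²1, 1R3 but no w with 1Rw and 3R²w.
F2: fails — rR²m, rRo but no w with mRw and oR²w.
F3: ✓.

F3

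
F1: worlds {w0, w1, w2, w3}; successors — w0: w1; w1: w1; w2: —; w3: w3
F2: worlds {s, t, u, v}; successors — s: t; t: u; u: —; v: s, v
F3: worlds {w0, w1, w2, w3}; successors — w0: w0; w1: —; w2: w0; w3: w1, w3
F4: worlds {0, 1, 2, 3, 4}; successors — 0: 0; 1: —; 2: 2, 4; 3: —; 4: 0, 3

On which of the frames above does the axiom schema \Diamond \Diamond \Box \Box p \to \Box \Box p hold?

Frame correspondent (Sahlqvist): \forall x \forall y \forall z ((x R^2 y \wedge x R^2 z) \to \exists w (y R^2 w \wedge z = w)) — i.e. a generalized confluence (Geach) condition.
F1: holds.
F2: fails — sR²u, sR²u but no w with uR²w and u=w.
F3: fails — w3R²w1, w3R²w1 but no w with w1R²w and w1=w.
F4: fails — 2R²0, 2R²2 but no w with 0R²w and 2=w.
Valid on: F1.

F1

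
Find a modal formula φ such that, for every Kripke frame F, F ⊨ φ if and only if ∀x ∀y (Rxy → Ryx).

This is symmetry; the standard corresponding axiom is B: ψ → □◇ψ.

ψ → □◇ψ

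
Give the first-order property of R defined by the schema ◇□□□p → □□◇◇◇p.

This is a Sahlqvist (Geach-type) schema ◇^1□^3p → □^2◇^3p.
First-order correspondent: ∀x ∀y ∀z ((xRy ∧ xR²z) → ∃w (yR³w ∧ zR³w)).

∀x ∀y ∀z ((xRy ∧ xR²z) → ∃w (yR³w ∧ zR³w))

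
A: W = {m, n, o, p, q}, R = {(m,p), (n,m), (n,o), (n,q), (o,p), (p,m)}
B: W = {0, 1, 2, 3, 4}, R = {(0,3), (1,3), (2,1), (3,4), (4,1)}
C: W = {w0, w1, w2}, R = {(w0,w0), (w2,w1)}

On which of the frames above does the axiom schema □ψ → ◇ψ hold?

Frame correspondent (Sahlqvist): ∀x ∃y Rxy — i.e. seriality.
A: fails — world q has no successor.
B: holds.
C: fails — world w1 has no successor.

B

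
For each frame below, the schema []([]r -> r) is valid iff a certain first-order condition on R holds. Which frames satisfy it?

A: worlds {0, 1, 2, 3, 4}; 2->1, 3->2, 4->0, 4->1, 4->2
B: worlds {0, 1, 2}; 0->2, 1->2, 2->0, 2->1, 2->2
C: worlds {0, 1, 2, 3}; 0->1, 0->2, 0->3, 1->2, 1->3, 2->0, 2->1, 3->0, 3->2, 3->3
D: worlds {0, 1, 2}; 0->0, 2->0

D

The schema corresponds to shift-reflexivity: forall x forall y (Rxy -> Ryy).
A: fails — R32 but not R22.
B: fails — R20 but not R00.
C: fails — R32 but not R22.
D: satisfies the condition.
Valid on: D.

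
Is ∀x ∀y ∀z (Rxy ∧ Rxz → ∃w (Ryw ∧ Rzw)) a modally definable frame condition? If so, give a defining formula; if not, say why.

Yes: it is convergence, defined by the .2 schema ◇□r → □◇r.
Suppose ◇□r→□◇r is valid. Take Rxy, Rxz and set V(r)={w : Ryw}. Then □r at y so ◇□r at x, so □◇r at x, so ◇r at z, giving w with Rzw and Ryw.

Yes, by ◇□r → □◇r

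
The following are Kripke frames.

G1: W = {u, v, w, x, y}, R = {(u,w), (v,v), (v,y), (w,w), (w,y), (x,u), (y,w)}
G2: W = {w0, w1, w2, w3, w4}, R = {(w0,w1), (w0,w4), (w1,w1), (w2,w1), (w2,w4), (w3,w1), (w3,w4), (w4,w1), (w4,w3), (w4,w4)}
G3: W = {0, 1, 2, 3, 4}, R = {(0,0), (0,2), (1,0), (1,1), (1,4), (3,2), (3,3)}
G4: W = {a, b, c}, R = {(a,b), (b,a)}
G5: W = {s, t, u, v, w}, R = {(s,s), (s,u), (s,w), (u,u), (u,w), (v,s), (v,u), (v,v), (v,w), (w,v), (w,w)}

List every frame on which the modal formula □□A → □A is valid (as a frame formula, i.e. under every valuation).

G2, G3, G5

This is the axiom for density; its first-order frame correspondent is ∀x ∀y (Rxy → ∃z (Rxz ∧ Rzy)).
G1: fails — Rxu but no z with Rxz and Rzu.
G2: ✓.
G3: ✓.
G4: fails — Rab but no z with Raz and Rzb.
G5: ✓.
Valid on: G2, G3, G5.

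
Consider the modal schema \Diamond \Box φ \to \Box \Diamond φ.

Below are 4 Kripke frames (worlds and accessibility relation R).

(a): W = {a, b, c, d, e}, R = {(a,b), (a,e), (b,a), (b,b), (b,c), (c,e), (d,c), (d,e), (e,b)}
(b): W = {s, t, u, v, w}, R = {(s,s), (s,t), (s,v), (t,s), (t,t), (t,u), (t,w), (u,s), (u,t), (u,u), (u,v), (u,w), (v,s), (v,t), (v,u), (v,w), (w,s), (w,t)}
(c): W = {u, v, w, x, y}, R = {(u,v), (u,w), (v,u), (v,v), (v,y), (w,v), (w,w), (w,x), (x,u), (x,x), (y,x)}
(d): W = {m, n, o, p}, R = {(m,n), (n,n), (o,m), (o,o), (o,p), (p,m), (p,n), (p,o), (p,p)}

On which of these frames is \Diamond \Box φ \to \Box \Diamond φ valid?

Frame correspondent (Sahlqvist): \forall x \forall y \forall z (Rxy \wedge Rxz \to \exists w (Ryw \wedge Rzw)) — i.e. convergence.
(a): fails — Rbc and Rbb but c and b have no common successor.
(b): ✓.
(c): fails — Rvv and Rvy but v and y have no common successor.
(d): fails — Rom and Roo but m and o have no common successor.
Valid on: (b).

(b)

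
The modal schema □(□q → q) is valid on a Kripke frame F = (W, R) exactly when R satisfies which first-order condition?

shift-reflexivity

Suppose □(□q→q) is valid. Take Rxy and set V(q)={w : Ryw}. Then at y, □q holds; since □(□q→q) at x, □q→q at y, so q at y, i.e. Ryy.
Conversely, any frame satisfying ∀x ∀y (Rxy → Ryy) validates the schema.
So the correspondent is shift-reflexivity.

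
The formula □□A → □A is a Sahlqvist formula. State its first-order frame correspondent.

Suppose □□A→□A is valid. Take Rxy and set V(A)={w : xR²w}. Then □□A at x, so □A at x, so A at y, i.e. ∃z(Rxz∧Rzy).
Conversely, on a frame with density the schema holds at every world under every valuation.
Frame condition: ∀x ∀y (Rxy → ∃z (Rxz ∧ Rzy)).

Density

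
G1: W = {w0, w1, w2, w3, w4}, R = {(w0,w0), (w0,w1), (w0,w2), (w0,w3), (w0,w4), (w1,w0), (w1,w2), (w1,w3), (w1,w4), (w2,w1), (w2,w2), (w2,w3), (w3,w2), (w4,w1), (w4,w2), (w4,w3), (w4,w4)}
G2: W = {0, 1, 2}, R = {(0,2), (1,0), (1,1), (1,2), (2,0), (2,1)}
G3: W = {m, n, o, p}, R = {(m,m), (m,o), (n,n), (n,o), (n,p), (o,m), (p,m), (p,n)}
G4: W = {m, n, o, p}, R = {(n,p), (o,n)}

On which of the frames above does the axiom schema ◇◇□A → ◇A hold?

This is the axiom for a generalized confluence (Geach) condition; its first-order frame correspondent is ∀x ∀y (xR²y → ∃w (yRw ∧ xRw)).
G1: ✓.
G2: fails — 2R²0 but no w with 0Rw and 2Rw.
G3: fails — nR²o but no w with oRw and nRw.
G4: fails — oR²p but no w with pRw and oRw.
Valid on: G1.

G1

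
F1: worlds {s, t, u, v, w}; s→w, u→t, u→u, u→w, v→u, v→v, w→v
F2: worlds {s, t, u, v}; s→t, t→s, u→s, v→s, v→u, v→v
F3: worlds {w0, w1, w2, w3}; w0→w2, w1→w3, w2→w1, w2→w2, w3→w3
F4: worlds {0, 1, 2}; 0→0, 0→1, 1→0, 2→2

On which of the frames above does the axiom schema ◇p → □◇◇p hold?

Frame correspondent (Sahlqvist): ∀x ∀y ∀z ((xRy ∧ xRz) → ∃w (y = w ∧ zR²w)) — i.e. a generalized confluence (Geach) condition.
F1: fails — sRw, sRw but no w* with w=w* and wR²w*.
F2: fails — vRs, vRu but no w with s=w and uR²w.
F3: fails — w2Rw1, w2Rw1 but no w with w1=w and w1R²w.
F4: holds.
Valid on: F4.

F4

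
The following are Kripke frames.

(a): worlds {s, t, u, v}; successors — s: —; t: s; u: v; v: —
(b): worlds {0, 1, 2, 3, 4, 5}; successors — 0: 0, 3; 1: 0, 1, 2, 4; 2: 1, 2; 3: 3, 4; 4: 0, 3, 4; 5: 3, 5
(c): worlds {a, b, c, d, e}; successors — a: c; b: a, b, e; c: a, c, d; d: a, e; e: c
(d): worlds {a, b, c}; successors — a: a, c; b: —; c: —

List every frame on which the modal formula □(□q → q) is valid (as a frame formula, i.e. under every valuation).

(b)

This is the axiom for shift-reflexivity; its first-order frame correspondent is ∀x ∀y (Rxy → Ryy).
(a): fails — Ruv but not Rvv.
(b): holds.
(c): fails — Rde but not Ree.
(d): fails — Rac but not Rcc.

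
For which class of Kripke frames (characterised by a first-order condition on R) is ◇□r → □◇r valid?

Suppose ◇□r→□◇r is valid. Take Rxy, Rxz and set V(r)={w : Ryw}. Then □r at y so ◇□r at x, so □◇r at x, so ◇r at z, giving w with Rzw and Ryw.

convergence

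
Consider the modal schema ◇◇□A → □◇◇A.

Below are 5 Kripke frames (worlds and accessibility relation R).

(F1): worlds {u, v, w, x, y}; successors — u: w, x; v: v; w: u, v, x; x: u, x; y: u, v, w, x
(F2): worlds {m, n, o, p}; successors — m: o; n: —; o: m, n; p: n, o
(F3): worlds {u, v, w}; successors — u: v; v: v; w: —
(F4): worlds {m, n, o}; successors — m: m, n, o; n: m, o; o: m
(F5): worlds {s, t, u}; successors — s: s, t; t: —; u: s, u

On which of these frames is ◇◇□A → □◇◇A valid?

Frame correspondent (Sahlqvist): ∀x ∀y ∀z ((xR²y ∧ xRz) → ∃w (yRw ∧ zR²w)) — i.e. a generalized confluence (Geach) condition.
(F1): fails — uR²v, uRx but no t with vRt and xR²t.
(F2): fails — mR²n, mRo but no w with nRw and oR²w.
(F3): ✓.
(F4): ✓.
(F5): fails — sR²s, sRt but no w with sRw and tR²w.
Valid on: (F3), (F4).

(F3), (F4)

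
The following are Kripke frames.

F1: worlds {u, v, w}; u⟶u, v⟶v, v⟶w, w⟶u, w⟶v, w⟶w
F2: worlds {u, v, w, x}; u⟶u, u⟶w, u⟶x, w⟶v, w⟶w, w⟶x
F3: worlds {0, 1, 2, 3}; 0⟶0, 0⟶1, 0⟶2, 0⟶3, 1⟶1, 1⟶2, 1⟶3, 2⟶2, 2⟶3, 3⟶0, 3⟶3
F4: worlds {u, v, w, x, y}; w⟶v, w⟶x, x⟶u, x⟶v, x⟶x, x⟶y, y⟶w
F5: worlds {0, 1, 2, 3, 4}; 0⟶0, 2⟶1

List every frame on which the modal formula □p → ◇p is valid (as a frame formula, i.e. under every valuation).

Frame correspondent (Sahlqvist): ∀x ∃y Rxy — i.e. seriality.
F1: holds.
F2: fails — world v has no successor.
F3: holds.
F4: fails — world u has no successor.
F5: fails — world 1 has no successor.
Valid on: F1, F3.

F1, F3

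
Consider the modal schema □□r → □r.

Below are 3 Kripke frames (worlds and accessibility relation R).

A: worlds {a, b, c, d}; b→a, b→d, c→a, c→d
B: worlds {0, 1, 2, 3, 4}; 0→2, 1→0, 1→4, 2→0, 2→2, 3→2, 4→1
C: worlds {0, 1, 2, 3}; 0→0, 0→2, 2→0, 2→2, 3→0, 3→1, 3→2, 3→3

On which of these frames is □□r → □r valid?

This is the axiom for density; its first-order frame correspondent is ∀x ∀y (Rxy → ∃z (Rxz ∧ Rzy)).
A: fails — Rca but no z with Rcz and Rza.
B: fails — R10 but no z with R1z and Rz0.
C: condition met.

C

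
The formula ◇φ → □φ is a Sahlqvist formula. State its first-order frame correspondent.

partial functionality: ∀x ∀y ∀z (Rxy ∧ Rxz → y = z)

This schema is the CD axiom.
Its frame correspondent is partial functionality — ∀x ∀y ∀z (Rxy ∧ Rxz → y = z).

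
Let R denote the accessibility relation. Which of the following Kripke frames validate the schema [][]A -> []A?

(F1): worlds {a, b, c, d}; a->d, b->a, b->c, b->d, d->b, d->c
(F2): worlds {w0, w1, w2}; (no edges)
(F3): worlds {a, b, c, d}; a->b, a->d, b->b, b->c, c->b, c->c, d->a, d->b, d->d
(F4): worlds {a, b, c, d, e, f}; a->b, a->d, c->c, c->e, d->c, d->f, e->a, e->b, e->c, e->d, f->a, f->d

This is the axiom for density; its first-order frame correspondent is forall x forall y (Rxy -> exists z (Rxz & Rzy)).
(F1): fails — Rba but no z with Rbz and Rza.
(F2): condition met.
(F3): condition met.
(F4): fails — Rea but no z with Rez and Rza.

(F2), (F3)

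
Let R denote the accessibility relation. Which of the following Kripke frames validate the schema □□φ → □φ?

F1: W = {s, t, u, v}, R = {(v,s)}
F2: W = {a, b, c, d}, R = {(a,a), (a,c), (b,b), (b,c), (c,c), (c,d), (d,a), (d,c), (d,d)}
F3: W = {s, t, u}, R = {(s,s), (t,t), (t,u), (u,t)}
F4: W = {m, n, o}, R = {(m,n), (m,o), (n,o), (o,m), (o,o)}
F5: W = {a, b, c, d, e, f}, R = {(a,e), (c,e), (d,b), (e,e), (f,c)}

F2, F3

The schema corresponds to density: ∀x ∀y (Rxy → ∃z (Rxz ∧ Rzy)).
F1: fails — Rvs but no z with Rvz and Rzs.
F2: holds.
F3: holds.
F4: fails — Rmn but no z with Rmz and Rzn.
F5: fails — Rfc but no z with Rfz and Rzc.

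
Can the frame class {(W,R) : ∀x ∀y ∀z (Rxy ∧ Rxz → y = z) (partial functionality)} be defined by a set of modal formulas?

This is a Sahlqvist condition; the CD axiom ◇r → □r defines it.
Suppose ◇r→□r is valid. Take Rxy, Rxz and set V(r)={y}. Then ◇r at x, so □r at x, so r at z, i.e. z=y.

Yes — defined by ◇r → □r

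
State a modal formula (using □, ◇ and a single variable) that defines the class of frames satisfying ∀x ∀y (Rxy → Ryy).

This is shift-reflexivity; the standard corresponding axiom is T□: □(□q → q).
Suppose □(□q→q) is valid. Take Rxy and set V(q)={w : Ryw}. Then at y, □q holds; since □(□q→q) at x, □q→q at y, so q at y, i.e. Ryy.

□(□q → q)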